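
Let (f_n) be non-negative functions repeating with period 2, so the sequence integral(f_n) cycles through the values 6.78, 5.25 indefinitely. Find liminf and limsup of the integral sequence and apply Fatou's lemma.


The sequence (integral(f_n)) is periodic with period 2, repeating the values 6.78, 5.25 indefinitely.
Step 1: For a periodic sequence, every tail (a_m, a_(m+1), ...) contains all 2 period values infinitely often.
Step 2: Hence inf of every tail = min of the period values = min(6.78, 5.25) = 5.25.
        liminf_n integral(f_n) = sup over m of (inf of tail from m) = 5.25.
Step 3: Similarly sup of every tail = max of the period values = 6.78.
        limsup_n integral(f_n) = 6.78.
Step 4: Fatou's lemma: integral(liminf_n f_n) <= liminf_n integral(f_n) = 5.25.
        So the integral of the pointwise liminf is at most 5.25.


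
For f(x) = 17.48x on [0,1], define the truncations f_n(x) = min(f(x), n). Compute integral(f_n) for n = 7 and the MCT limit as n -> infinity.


f(x) = 17.48x on [0,1]; f_n(x) = min(17.48x, n). At n = 7:
Step 1: f(x) reaches 7 at x = 7/17.48 = 0.400458
Step 2: integral(f_7) = integral(17.48x, 0, 0.400458) + integral(7, 0.400458, 1)
       = 17.48*0.400458^2/2 + 7*(1 - 0.400458)
       = 1.401602 + 4.196796
       = 5.598398
Step 3: As n -> infinity, f_n increases to f, so by MCT integral(f_n) -> integral(f) = 17.48/2 = 8.74.
Convergence: integral(f_7) = 5.598398 -> 8.74 as n -> infinity


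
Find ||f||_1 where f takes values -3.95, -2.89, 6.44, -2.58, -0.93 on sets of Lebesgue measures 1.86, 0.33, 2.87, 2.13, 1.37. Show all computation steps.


Step 1: Compute |f_i|^1 for each value:
  |-3.95|^1 = 3.95
  |-2.89|^1 = 2.89
  |6.44|^1 = 6.44
  |-2.58|^1 = 2.58
  |-0.93|^1 = 0.93
Step 2: Multiply by measures and sum:
  3.95 * 1.86 = 7.347
  2.89 * 0.33 = 0.9537
  6.44 * 2.87 = 18.4828
  2.58 * 2.13 = 5.4954
  0.93 * 1.37 = 1.2741
Sum = 7.347 + 0.9537 + 18.4828 + 5.4954 + 1.2741 = 33.553
Step 3: Take the p-th root:
||f||_1 = (33.553)^(1/1) = 33.553


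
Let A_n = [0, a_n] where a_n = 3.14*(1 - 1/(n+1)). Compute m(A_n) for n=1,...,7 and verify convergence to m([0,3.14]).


By continuity of measure from below: if A_n increases to A, then m(A_n) -> m(A).
Here A = [0, 3.14], so m(A) = 3.14
Step 1: a_1 = 3.14*(1 - 1/2) = 1.57, m(A_1) = 1.57
Step 2: a_2 = 3.14*(1 - 1/3) = 2.0933, m(A_2) = 2.0933
Step 3: a_3 = 3.14*(1 - 1/4) = 2.355, m(A_3) = 2.355
Step 4: a_4 = 3.14*(1 - 1/5) = 2.512, m(A_4) = 2.512
Step 5: a_5 = 3.14*(1 - 1/6) = 2.6167, m(A_5) = 2.6167
Step 6: a_6 = 3.14*(1 - 1/7) = 2.6914, m(A_6) = 2.6914
Step 7: a_7 = 3.14*(1 - 1/8) = 2.7475, m(A_7) = 2.7475
Limit: m(A_n) -> m([0,3.14]) = 3.14


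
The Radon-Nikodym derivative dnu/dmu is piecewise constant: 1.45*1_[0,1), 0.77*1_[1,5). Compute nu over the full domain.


Integrate each piece of the Radon-Nikodym derivative:
Step 1: integral_0^1 1.45 dx = 1.45*(1-0) = 1.45*1 = 1.45
Step 2: integral_1^5 0.77 dx = 0.77*(5-1) = 0.77*4 = 3.08
Total: 1.45 + 3.08 = 4.53


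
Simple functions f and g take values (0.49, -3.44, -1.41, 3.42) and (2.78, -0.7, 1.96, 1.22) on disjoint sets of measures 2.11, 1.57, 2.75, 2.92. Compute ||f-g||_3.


Step 1: Compute differences f_i - g_i:
  0.49 - 2.78 = -2.29
  -3.44 - -0.7 = -2.74
  -1.41 - 1.96 = -3.37
  3.42 - 1.22 = 2.2
Step 2: Compute |diff|^3 * measure for each set:
  |-2.29|^3 * 2.11 = 12.008989 * 2.11 = 25.338967
  |-2.74|^3 * 1.57 = 20.570824 * 1.57 = 32.296194
  |-3.37|^3 * 2.75 = 38.272753 * 2.75 = 105.250071
  |2.2|^3 * 2.92 = 10.648 * 2.92 = 31.09216
Step 3: Sum = 193.977391
Step 4: ||f-g||_3 = (193.977391)^(1/3) = 5.788735


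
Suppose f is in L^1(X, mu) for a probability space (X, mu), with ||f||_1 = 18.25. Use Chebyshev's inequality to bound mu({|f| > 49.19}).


Chebyshev/Markov inequality: mu(|f| > eps) <= (||f||_p / eps)^p
Step 1: ||f||_1 / eps = 18.25 / 49.19 = 0.37101
Step 2: Raise to power p = 1:
  (0.37101)^1 = 0.37101
Step 3: Therefore mu(|f| > 49.19) <= 0.37101


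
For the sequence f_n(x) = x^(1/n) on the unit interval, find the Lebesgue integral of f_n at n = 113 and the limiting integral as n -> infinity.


At n = 113: f_113(x) = x^(1/113).
Step 1: integral(x^(1/113), 0, 1) = [x^(1/113+1) / (1/113+1)] from 0 to 1
     = 1 / (1/113 + 1) = 1 / ((113+1)/113) = 113/(113+1)
     = 113/114 = 0.991228
Step 2: As n -> infinity, f_n(x) = x^(1/n) -> 1 for x in (0,1], and f_n is increasing in n.
By MCT, lim_n integral(f_n) = integral(lim_n f_n) = integral(1, 0, 1) = 1.
Step 3: Verify convergence: 113/114 = 0.991228 -> 1


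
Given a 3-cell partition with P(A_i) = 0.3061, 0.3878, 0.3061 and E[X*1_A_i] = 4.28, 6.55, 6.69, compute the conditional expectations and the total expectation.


For each cell A_i: E[X|A_i] = E[X*1_A_i] / P(A_i)
Step 1: E[X|A_1] = 4.28 / 0.3061 = 13.982359
Step 2: E[X|A_2] = 6.55 / 0.3878 = 16.89015
Step 3: E[X|A_3] = 6.69 / 0.3061 = 21.855603
Verification: E[X] = sum E[X*1_A_i] = 4.28 + 6.55 + 6.69 = 17.52


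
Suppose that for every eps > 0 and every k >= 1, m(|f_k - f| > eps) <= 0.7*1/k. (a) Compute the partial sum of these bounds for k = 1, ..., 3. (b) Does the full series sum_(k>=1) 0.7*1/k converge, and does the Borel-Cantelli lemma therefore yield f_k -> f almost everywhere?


Step 1: List the terms 0.7*1/k for k = 1 to 3:
  k=1: 0.7
  k=2: 0.35
  k=3: 0.233333
Step 2: Partial sum = 0.7 + 0.35 + 0.233333
     = 1.283333
Step 3: The full series sum_(k>=1) 0.7*1/k diverges (harmonic series, p = 1; a nonzero constant multiple of a divergent series diverges).
Step 4: The (first) Borel-Cantelli lemma requires a summable sequence of measures, so it does not apply here;
        from this bound alone no conclusion about a.e. convergence can be drawn (convergence in measure still
        gives an a.e.-convergent subsequence, but not a.e. convergence of the whole sequence).
Conclusion: series diverges; Borel-Cantelli is inconclusive about a.e. convergence of f_k.


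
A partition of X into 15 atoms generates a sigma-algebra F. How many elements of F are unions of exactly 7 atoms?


Each element of F is a union of some subset of the 15 atoms.
Elements that are unions of exactly 7 atoms correspond to 7-element subsets of the 15 atoms.
Count = C(15, 7) = 15! / (7! * 8!) = 6435.


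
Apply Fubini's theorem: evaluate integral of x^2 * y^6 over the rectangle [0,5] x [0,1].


By Fubini's theorem, the double integral factors as a product of single integrals:
Step 1: integral_0^5 x^2 dx = [x^3/3] from 0 to 5
     = 5^3/3 = 41.666667
Step 2: integral_0^1 y^6 dy = [y^7/7] from 0 to 1
     = 1^7/7 = 0.142857
Step 3: Double integral = 41.666667 * 0.142857 = 5.952381


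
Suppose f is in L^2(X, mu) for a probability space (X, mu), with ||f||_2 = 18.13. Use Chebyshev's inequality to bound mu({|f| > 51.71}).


Chebyshev/Markov inequality: mu(|f| > eps) <= (||f||_p / eps)^p
Step 1: ||f||_2 / eps = 18.13 / 51.71 = 0.350609
Step 2: Raise to power p = 2:
  (0.350609)^2 = 0.122927
Step 3: Therefore mu(|f| > 51.71) <= 0.122927


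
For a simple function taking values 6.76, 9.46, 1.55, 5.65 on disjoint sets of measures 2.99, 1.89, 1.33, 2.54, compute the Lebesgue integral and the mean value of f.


Step 1: Integral = sum(value_i * measure_i)
= 6.76*2.99 + 9.46*1.89 + 1.55*1.33 + 5.65*2.54
= 20.2124 + 17.8794 + 2.0615 + 14.351
= 54.5043
Step 2: Total measure of domain = 2.99 + 1.89 + 1.33 + 2.54 = 8.75
Step 3: Average value = 54.5043 / 8.75 = 6.229063


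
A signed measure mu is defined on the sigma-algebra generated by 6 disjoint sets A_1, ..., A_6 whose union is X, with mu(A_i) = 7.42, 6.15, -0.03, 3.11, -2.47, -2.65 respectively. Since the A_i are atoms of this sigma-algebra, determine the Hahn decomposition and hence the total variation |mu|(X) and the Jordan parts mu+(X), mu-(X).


Step 1: Every measurable set is a union of atoms (the cells / points), so a Hahn decomposition is
  obtained by grouping atoms by sign: P = union of atoms with mu > 0, N = union of the remaining atoms.
  Atoms in P (indices): 1, 2, 4;  atoms in N (indices): 3, 5, 6
  Positive values: 7.42, 6.15, 3.11
  Negative values: -0.03, -2.47, -2.65
Step 2: mu+(X) = mu(P) = sum of positive atom values = 16.68
Step 3: mu-(X) = -mu(N) = sum of |negative atom values| = 5.15
Step 4: |mu|(X) = mu+(X) + mu-(X) = 16.68 + 5.15 = 21.83


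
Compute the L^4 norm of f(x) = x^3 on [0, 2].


Step 1: ||f||_4 = (integral_0^2 |x^3|^4 dx)^(1/4)
     = (integral_0^2 x^12 dx)^(1/4)
Step 2: integral_0^2 x^12 dx = [x^13/(13)] from 0 to 2 = 2^13/13
     = 8192/13 = 630.153846
Step 3: ||f||_4 = (630.153846)^(1/4) = 5.010276


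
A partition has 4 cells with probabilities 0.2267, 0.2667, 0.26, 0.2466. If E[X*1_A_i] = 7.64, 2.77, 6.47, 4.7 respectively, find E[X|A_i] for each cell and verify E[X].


For each cell A_i: E[X|A_i] = E[X*1_A_i] / P(A_i)
Step 1: E[X|A_1] = 7.64 / 0.2267 = 33.700926
Step 2: E[X|A_2] = 2.77 / 0.2667 = 10.386202
Step 3: E[X|A_3] = 6.47 / 0.26 = 24.884615
Step 4: E[X|A_4] = 4.7 / 0.2466 = 19.059205
Verification: E[X] = sum E[X*1_A_i] = 7.64 + 2.77 + 6.47 + 4.7 = 21.58


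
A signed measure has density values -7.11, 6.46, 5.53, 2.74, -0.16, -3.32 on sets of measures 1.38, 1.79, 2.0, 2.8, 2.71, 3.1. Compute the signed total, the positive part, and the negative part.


Step 1: Compute signed measure on each set:
  Set 1: -7.11 * 1.38 = -9.8118
  Set 2: 6.46 * 1.79 = 11.5634
  Set 3: 5.53 * 2.0 = 11.06
  Set 4: 2.74 * 2.8 = 7.672
  Set 5: -0.16 * 2.71 = -0.4336
  Set 6: -3.32 * 3.1 = -10.292
Step 2: Total signed measure = (-9.8118) + (11.5634) + (11.06) + (7.672) + (-0.4336) + (-10.292)
     = 9.758
Step 3: Positive part mu+(X) = sum of positive contributions = 30.2954
Step 4: Negative part mu-(X) = |sum of negative contributions| = 20.5374


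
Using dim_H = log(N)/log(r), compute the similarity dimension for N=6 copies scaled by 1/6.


For a self-similar set with N copies scaled by 1/r:
dim_H = log(N)/log(r) = log(6)/log(6)
= 1.791759/1.791759
= 1


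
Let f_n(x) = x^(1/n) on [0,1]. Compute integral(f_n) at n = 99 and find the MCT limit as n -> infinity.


At n = 99: f_99(x) = x^(1/99).
Step 1: integral(x^(1/99), 0, 1) = [x^(1/99+1) / (1/99+1)] from 0 to 1
     = 1 / (1/99 + 1) = 1 / ((99+1)/99) = 99/(99+1)
     = 99/100 = 0.99
Step 2: As n -> infinity, f_n(x) = x^(1/n) -> 1 for x in (0,1], and f_n is increasing in n.
By MCT, lim_n integral(f_n) = integral(lim_n f_n) = integral(1, 0, 1) = 1.
Step 3: Verify convergence: 99/100 = 0.99 -> 1


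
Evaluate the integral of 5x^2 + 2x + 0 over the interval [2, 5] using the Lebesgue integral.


The Lebesgue integral of a Riemann-integrable function agrees with the Riemann integral.
Antiderivative F(x) = (5/3)x^3 + (2/2)x^2 + 0x
F(5) = (5/3)*5^3 + (2/2)*5^2 + 0*5
     = (5/3)*125 + (2/2)*25 + 0*5
     = 208.333333 + 25 + 0
     = 233.333333
F(2) = 17.333333
Integral = F(5) - F(2) = 233.333333 - 17.333333 = 216


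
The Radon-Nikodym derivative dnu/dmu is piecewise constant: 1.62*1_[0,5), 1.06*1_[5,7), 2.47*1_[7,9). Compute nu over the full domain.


Integrate each piece of the Radon-Nikodym derivative:
Step 1: integral_0^5 1.62 dx = 1.62*(5-0) = 1.62*5 = 8.1
Step 2: integral_5^7 1.06 dx = 1.06*(7-5) = 1.06*2 = 2.12
Step 3: integral_7^9 2.47 dx = 2.47*(9-7) = 2.47*2 = 4.94
Total: 8.1 + 2.12 + 4.94 = 15.16


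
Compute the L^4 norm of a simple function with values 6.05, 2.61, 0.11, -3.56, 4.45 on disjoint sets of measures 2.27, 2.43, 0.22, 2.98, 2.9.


Step 1: Compute |f_i|^4 for each value:
  |6.05|^4 = 1339.743006
  |2.61|^4 = 46.404706
  |0.11|^4 = 1.464100e-04
  |-3.56|^4 = 160.620137
  |4.45|^4 = 392.139006
Step 2: Multiply by measures and sum:
  1339.743006 * 2.27 = 3041.216624
  46.404706 * 2.43 = 112.763437
  1.464100e-04 * 0.22 = 3.221020e-05
  160.620137 * 2.98 = 478.648008
  392.139006 * 2.9 = 1137.203118
Sum = 3041.216624 + 112.763437 + 3.221020e-05 + 478.648008 + 1137.203118 = 4769.831219
Step 3: Take the p-th root:
||f||_4 = (4769.831219)^(1/4) = 8.310473


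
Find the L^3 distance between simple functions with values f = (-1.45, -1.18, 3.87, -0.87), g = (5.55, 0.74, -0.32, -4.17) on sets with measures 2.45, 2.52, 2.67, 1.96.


Step 1: Compute differences f_i - g_i:
  -1.45 - 5.55 = -7
  -1.18 - 0.74 = -1.92
  3.87 - -0.32 = 4.19
  -0.87 - -4.17 = 3.3
Step 2: Compute |diff|^3 * measure for each set:
  |-7|^3 * 2.45 = 343 * 2.45 = 840.35
  |-1.92|^3 * 2.52 = 7.077888 * 2.52 = 17.836278
  |4.19|^3 * 2.67 = 73.560059 * 2.67 = 196.405358
  |3.3|^3 * 1.96 = 35.937 * 1.96 = 70.43652
Step 3: Sum = 1125.028155
Step 4: ||f-g||_3 = (1125.028155)^(1/3) = 10.400506


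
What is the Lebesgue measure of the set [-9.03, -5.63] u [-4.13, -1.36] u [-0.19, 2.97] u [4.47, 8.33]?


For pairwise disjoint intervals, m(union) = sum of lengths.
= (-5.63 - -9.03) + (-1.36 - -4.13) + (2.97 - -0.19) + (8.33 - 4.47)
= 3.4 + 2.77 + 3.16 + 3.86
= 13.19


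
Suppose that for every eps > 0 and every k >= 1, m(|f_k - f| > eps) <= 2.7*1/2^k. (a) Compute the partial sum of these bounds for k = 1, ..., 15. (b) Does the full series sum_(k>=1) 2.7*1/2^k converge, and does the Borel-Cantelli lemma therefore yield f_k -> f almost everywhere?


Step 1: List the terms 2.7*1/2^k for k = 1 to 15:
  k=1: 1.35
  k=2: 0.675
  k=3: 0.3375
  k=4: 0.16875
  k=5: 0.084375
  k=6: 0.042188
  k=7: 0.021094
  k=8: 0.010547
  k=9: 0.005273
  k=10: 0.002637
  k=11: 0.001318
  k=12: 6.591797e-04
  k=13: 3.295898e-04
  k=14: 1.647949e-04
  k=15: 8.239746e-05
Step 2: Partial sum = 1.35 + 0.675 + 0.3375 + 0.16875 + 0.084375 + 0.042188 + 0.021094 + 0.010547 + 0.005273 + 0.002637 + 0.001318 + 6.591797e-04 + 3.295898e-04 + 1.647949e-04 + 8.239746e-05
     = 2.699918
Step 3: The full series sum_(k>=1) 2.7*1/2^k converges (geometric series with ratio 1/2 < 1; a constant multiple of a convergent series converges).
Step 4: Fix eps > 0. Since sum_k m(|f_k - f| > eps) < infinity, the Borel-Cantelli lemma gives
        m(limsup_k {|f_k - f| > eps}) = 0, i.e. for a.e. x, |f_k(x) - f(x)| <= eps for all large k.
        Applying this with eps = 1/j for j = 1, 2, ... and intersecting the countably many full-measure sets,
        for a.e. x we get limsup_k |f_k(x) - f(x)| <= 1/j for every j, hence f_k -> f almost everywhere.
Conclusion: series converges; Borel-Cantelli yields f_k -> f a.e.


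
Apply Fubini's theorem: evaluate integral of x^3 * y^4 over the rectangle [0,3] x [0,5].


By Fubini's theorem, the double integral factors as a product of single integrals:
Step 1: integral_0^3 x^3 dx = [x^4/4] from 0 to 3
     = 3^4/4 = 20.25
Step 2: integral_0^5 y^4 dy = [y^5/5] from 0 to 5
     = 5^5/5 = 625
Step 3: Double integral = 20.25 * 625 = 12656.25


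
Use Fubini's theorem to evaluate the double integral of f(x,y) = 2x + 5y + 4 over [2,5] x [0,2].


By Fubini, integrate in x first, then y.
Step 1: Fix y, integrate over x in [2,5]:
  integral(2x + 5y + 4, x=2..5)
  = 2*(5^2 - 2^2)/2 + (5y + 4)*(5 - 2)
  = 21 + (5y + 4)*3
  = 21 + 15y + 12
  = 33 + 15y
Step 2: Integrate over y in [0,2]:
  integral(33 + 15y, y=0..2)
  = 33*2 + 15*(2^2 - 0^2)/2
  = 66 + 30
  = 96


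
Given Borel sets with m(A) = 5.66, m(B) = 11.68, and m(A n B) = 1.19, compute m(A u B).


By inclusion-exclusion: m(A u B) = m(A) + m(B) - m(A n B)
= 5.66 + 11.68 - 1.19
= 16.15


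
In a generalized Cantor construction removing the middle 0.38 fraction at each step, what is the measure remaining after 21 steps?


Step 1: At each step, fraction remaining = 1 - 0.38 = 0.62
Step 2: After 21 steps, measure = (0.62)^21
Result = 4.367425e-05


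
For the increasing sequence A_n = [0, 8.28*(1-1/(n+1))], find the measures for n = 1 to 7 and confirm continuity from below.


By continuity of measure from below: if A_n increases to A, then m(A_n) -> m(A).
Here A = [0, 8.28], so m(A) = 8.28
Step 1: a_1 = 8.28*(1 - 1/2) = 4.14, m(A_1) = 4.14
Step 2: a_2 = 8.28*(1 - 1/3) = 5.52, m(A_2) = 5.52
Step 3: a_3 = 8.28*(1 - 1/4) = 6.21, m(A_3) = 6.21
Step 4: a_4 = 8.28*(1 - 1/5) = 6.624, m(A_4) = 6.624
Step 5: a_5 = 8.28*(1 - 1/6) = 6.9, m(A_5) = 6.9
Step 6: a_6 = 8.28*(1 - 1/7) = 7.0971, m(A_6) = 7.0971
Step 7: a_7 = 8.28*(1 - 1/8) = 7.245, m(A_7) = 7.245
Limit: m(A_n) -> m([0,8.28]) = 8.28


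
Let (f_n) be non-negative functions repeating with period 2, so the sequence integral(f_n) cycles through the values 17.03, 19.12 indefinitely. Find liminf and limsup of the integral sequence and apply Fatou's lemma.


The sequence (integral(f_n)) is periodic with period 2, repeating the values 17.03, 19.12 indefinitely.
Step 1: For a periodic sequence, every tail (a_m, a_(m+1), ...) contains all 2 period values infinitely often.
Step 2: Hence inf of every tail = min of the period values = min(17.03, 19.12) = 17.03.
        liminf_n integral(f_n) = sup over m of (inf of tail from m) = 17.03.
Step 3: Similarly sup of every tail = max of the period values = 19.12.
        limsup_n integral(f_n) = 19.12.
Step 4: Fatou's lemma: integral(liminf_n f_n) <= liminf_n integral(f_n) = 17.03.
        So the integral of the pointwise liminf is at most 17.03.


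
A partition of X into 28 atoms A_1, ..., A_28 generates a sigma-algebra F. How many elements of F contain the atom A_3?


Each element of F is a union of some subset S of the 28 atoms.
The element contains A_3 iff A_3 is in S.
So we count subsets S of {A_1,...,A_28} with A_3 in S: choose freely among the other 27 atoms.
Count = 2^(28-1) = 2^27 = 134217728.


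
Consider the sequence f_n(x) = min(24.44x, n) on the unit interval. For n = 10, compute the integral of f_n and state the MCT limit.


f(x) = 24.44x on [0,1]; f_n(x) = min(24.44x, n). At n = 10:
Step 1: f(x) reaches 10 at x = 10/24.44 = 0.409165
Step 2: integral(f_10) = integral(24.44x, 0, 0.409165) + integral(10, 0.409165, 1)
       = 24.44*0.409165^2/2 + 10*(1 - 0.409165)
       = 2.045827 + 5.908347
       = 7.954173
Step 3: As n -> infinity, f_n increases to f, so by MCT integral(f_n) -> integral(f) = 24.44/2 = 12.22.
Convergence: integral(f_10) = 7.954173 -> 12.22 as n -> infinity


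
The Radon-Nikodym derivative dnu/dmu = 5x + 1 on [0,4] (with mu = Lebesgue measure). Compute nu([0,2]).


nu(A) = integral_A (dnu/dmu) dmu = integral_0^2 (5x + 1) dx
Step 1: Antiderivative F(x) = (5/2)x^2 + 1x
Step 2: F(2) = (5/2)*2^2 + 1*2 = 10 + 2 = 12
Step 3: F(0) = (5/2)*0^2 + 1*0 = 0.0 + 0 = 0.0
Step 4: nu([0,2]) = F(2) - F(0) = 12 - 0.0 = 12


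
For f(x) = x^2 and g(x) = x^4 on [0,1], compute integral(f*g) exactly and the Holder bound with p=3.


Step 1: Exact integral of f*g = integral(x^6, 0, 1) = 1/7
     = 0.142857
Step 2: Holder bound with p=3, q=1.5:
  ||f||_p = (integral x^6 dx)^(1/3) = (1/7)^(1/3) = 0.522758
  ||g||_q = (integral x^6 dx)^(1/1.5) = (1/7)^(1/1.5) = 0.273276
Step 3: Holder bound = ||f||_p * ||g||_q = 0.522758 * 0.273276 = 0.142857
Verification: 0.142857 <= 0.142857 (Holder holds)


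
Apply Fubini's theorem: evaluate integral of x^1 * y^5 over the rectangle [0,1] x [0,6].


By Fubini's theorem, the double integral factors as a product of single integrals:
Step 1: integral_0^1 x^1 dx = [x^2/2] from 0 to 1
     = 1^2/2 = 0.5
Step 2: integral_0^6 y^5 dy = [y^6/6] from 0 to 6
     = 6^6/6 = 7776
Step 3: Double integral = 0.5 * 7776 = 3888


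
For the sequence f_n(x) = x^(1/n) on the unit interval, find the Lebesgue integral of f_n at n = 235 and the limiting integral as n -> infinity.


At n = 235: f_235(x) = x^(1/235).
Step 1: integral(x^(1/235), 0, 1) = [x^(1/235+1) / (1/235+1)] from 0 to 1
     = 1 / (1/235 + 1) = 1 / ((235+1)/235) = 235/(235+1)
     = 235/236 = 0.995763
Step 2: As n -> infinity, f_n(x) = x^(1/n) -> 1 for x in (0,1], and f_n is increasing in n.
By MCT, lim_n integral(f_n) = integral(lim_n f_n) = integral(1, 0, 1) = 1.
Step 3: Verify convergence: 235/236 = 0.995763 -> 1


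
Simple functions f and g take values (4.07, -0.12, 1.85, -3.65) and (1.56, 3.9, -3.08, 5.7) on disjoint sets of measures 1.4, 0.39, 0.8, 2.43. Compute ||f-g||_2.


Step 1: Compute differences f_i - g_i:
  4.07 - 1.56 = 2.51
  -0.12 - 3.9 = -4.02
  1.85 - -3.08 = 4.93
  -3.65 - 5.7 = -9.35
Step 2: Compute |diff|^2 * measure for each set:
  |2.51|^2 * 1.4 = 6.3001 * 1.4 = 8.82014
  |-4.02|^2 * 0.39 = 16.1604 * 0.39 = 6.302556
  |4.93|^2 * 0.8 = 24.3049 * 0.8 = 19.44392
  |-9.35|^2 * 2.43 = 87.4225 * 2.43 = 212.436675
Step 3: Sum = 247.003291
Step 4: ||f-g||_2 = (247.003291)^(1/2) = 15.716338


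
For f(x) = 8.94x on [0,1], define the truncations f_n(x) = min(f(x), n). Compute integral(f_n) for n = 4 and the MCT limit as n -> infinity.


f(x) = 8.94x on [0,1]; f_n(x) = min(8.94x, n). At n = 4:
Step 1: f(x) reaches 4 at x = 4/8.94 = 0.447427
Step 2: integral(f_4) = integral(8.94x, 0, 0.447427) + integral(4, 0.447427, 1)
       = 8.94*0.447427^2/2 + 4*(1 - 0.447427)
       = 0.894855 + 2.210291
       = 3.105145
Step 3: As n -> infinity, f_n increases to f, so by MCT integral(f_n) -> integral(f) = 8.94/2 = 4.47.
Convergence: integral(f_4) = 3.105145 -> 4.47 as n -> infinity


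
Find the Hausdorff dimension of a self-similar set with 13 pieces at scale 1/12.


For a self-similar set with N copies scaled by 1/r:
dim_H = log(N)/log(r) = log(13)/log(12)
= 2.564949/2.484907
= 1.032212


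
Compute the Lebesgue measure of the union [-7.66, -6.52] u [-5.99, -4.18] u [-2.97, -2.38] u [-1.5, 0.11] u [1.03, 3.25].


For pairwise disjoint intervals, m(union) = sum of lengths.
= (-6.52 - -7.66) + (-4.18 - -5.99) + (-2.38 - -2.97) + (0.11 - -1.5) + (3.25 - 1.03)
= 1.14 + 1.81 + 0.59 + 1.61 + 2.22
= 7.37


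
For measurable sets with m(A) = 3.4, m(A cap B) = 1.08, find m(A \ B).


m(A \ B) = m(A) - m(A n B)
= 3.4 - 1.08
= 2.32


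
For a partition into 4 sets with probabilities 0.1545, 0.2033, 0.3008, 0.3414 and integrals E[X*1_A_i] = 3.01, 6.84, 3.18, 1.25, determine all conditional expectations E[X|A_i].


For each cell A_i: E[X|A_i] = E[X*1_A_i] / P(A_i)
Step 1: E[X|A_1] = 3.01 / 0.1545 = 19.482201
Step 2: E[X|A_2] = 6.84 / 0.2033 = 33.64486
Step 3: E[X|A_3] = 3.18 / 0.3008 = 10.571809
Step 4: E[X|A_4] = 1.25 / 0.3414 = 3.661394
Verification: E[X] = sum E[X*1_A_i] = 3.01 + 6.84 + 3.18 + 1.25 = 14.28


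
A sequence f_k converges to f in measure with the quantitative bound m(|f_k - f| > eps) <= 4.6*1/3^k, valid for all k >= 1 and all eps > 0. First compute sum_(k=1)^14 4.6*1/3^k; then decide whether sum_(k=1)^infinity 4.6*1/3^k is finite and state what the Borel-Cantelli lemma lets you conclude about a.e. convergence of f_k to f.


Step 1: List the terms 4.6*1/3^k for k = 1 to 14:
  k=1: 1.533333
  k=2: 0.511111
  k=3: 0.17037
  k=4: 0.05679
  k=5: 0.01893
  k=6: 0.00631
  k=7: 0.002103
  k=8: 7.011126e-04
  k=9: 2.337042e-04
  k=10: 7.790140e-05
  k=11: 2.596713e-05
  k=12: 8.655712e-06
  k=13: 2.885237e-06
  k=14: 9.617457e-07
Step 2: Partial sum = 1.533333 + 0.511111 + 0.17037 + 0.05679 + 0.01893 + 0.00631 + 0.002103 + 7.011126e-04 + 2.337042e-04 + 7.790140e-05 + 2.596713e-05 + 8.655712e-06 + 2.885237e-06 + 9.617457e-07
     = 2.3
Step 3: The full series sum_(k>=1) 4.6*1/3^k converges (geometric series with ratio 1/3 < 1; a constant multiple of a convergent series converges).
Step 4: Fix eps > 0. Since sum_k m(|f_k - f| > eps) < infinity, the Borel-Cantelli lemma gives
        m(limsup_k {|f_k - f| > eps}) = 0, i.e. for a.e. x, |f_k(x) - f(x)| <= eps for all large k.
        Applying this with eps = 1/j for j = 1, 2, ... and intersecting the countably many full-measure sets,
        for a.e. x we get limsup_k |f_k(x) - f(x)| <= 1/j for every j, hence f_k -> f almost everywhere.
Conclusion: series converges; Borel-Cantelli yields f_k -> f a.e.


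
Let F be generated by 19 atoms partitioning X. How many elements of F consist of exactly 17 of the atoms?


Each element of F is a union of some subset of the 19 atoms.
Elements that are unions of exactly 17 atoms correspond to 17-element subsets of the 19 atoms.
Count = C(19, 17) = 19! / (17! * 2!) = 171.


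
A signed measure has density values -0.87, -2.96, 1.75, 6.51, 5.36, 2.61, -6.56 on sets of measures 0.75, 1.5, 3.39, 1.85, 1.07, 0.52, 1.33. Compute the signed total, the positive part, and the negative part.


Step 1: Compute signed measure on each set:
  Set 1: -0.87 * 0.75 = -0.6525
  Set 2: -2.96 * 1.5 = -4.44
  Set 3: 1.75 * 3.39 = 5.9325
  Set 4: 6.51 * 1.85 = 12.0435
  Set 5: 5.36 * 1.07 = 5.7352
  Set 6: 2.61 * 0.52 = 1.3572
  Set 7: -6.56 * 1.33 = -8.7248
Step 2: Total signed measure = (-0.6525) + (-4.44) + (5.9325) + (12.0435) + (5.7352) + (1.3572) + (-8.7248)
     = 11.2511
Step 3: Positive part mu+(X) = sum of positive contributions = 25.0684
Step 4: Negative part mu-(X) = |sum of negative contributions| = 13.8173


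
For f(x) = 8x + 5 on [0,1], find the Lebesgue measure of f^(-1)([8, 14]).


f^(-1)([8, 14]) = {x : 8 <= 8x + 5 <= 14}
Solving: (8 - 5)/8 <= x <= (14 - 5)/8
= [0.375, 1.125]
Intersecting with [0,1]: [0.375, 1]
Measure = 1 - 0.375 = 0.625


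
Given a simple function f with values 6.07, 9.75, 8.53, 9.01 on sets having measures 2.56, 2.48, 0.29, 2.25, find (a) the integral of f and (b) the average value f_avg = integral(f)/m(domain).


Step 1: Integral = sum(value_i * measure_i)
= 6.07*2.56 + 9.75*2.48 + 8.53*0.29 + 9.01*2.25
= 15.5392 + 24.18 + 2.4737 + 20.2725
= 62.4654
Step 2: Total measure of domain = 2.56 + 2.48 + 0.29 + 2.25 = 7.58
Step 3: Average value = 62.4654 / 7.58 = 8.240818


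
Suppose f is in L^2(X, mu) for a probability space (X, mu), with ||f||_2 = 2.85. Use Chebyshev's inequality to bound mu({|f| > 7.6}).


Chebyshev/Markov inequality: mu(|f| > eps) <= (||f||_p / eps)^p
Step 1: ||f||_2 / eps = 2.85 / 7.6 = 0.375
Step 2: Raise to power p = 2:
  (0.375)^2 = 0.140625
Step 3: Therefore mu(|f| > 7.6) <= 0.140625


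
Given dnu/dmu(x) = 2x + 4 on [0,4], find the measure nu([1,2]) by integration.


nu(A) = integral_A (dnu/dmu) dmu = integral_1^2 (2x + 4) dx
Step 1: Antiderivative F(x) = (2/2)x^2 + 4x
Step 2: F(2) = (2/2)*2^2 + 4*2 = 4 + 8 = 12
Step 3: F(1) = (2/2)*1^2 + 4*1 = 1 + 4 = 5
Step 4: nu([1,2]) = F(2) - F(1) = 12 - 5 = 7


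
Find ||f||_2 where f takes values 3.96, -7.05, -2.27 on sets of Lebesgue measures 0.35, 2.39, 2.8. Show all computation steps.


Step 1: Compute |f_i|^2 for each value:
  |3.96|^2 = 15.6816
  |-7.05|^2 = 49.7025
  |-2.27|^2 = 5.1529
Step 2: Multiply by measures and sum:
  15.6816 * 0.35 = 5.48856
  49.7025 * 2.39 = 118.788975
  5.1529 * 2.8 = 14.42812
Sum = 5.48856 + 118.788975 + 14.42812 = 138.705655
Step 3: Take the p-th root:
||f||_2 = (138.705655)^(1/2) = 11.777336


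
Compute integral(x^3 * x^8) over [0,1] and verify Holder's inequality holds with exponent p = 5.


Step 1: Exact integral of f*g = integral(x^11, 0, 1) = 1/12
     = 0.083333
Step 2: Holder bound with p=5, q=1.25:
  ||f||_p = (integral x^15 dx)^(1/5) = (1/16)^(1/5) = 0.574349
  ||g||_q = (integral x^10 dx)^(1/1.25) = (1/11)^(1/1.25) = 0.146854
Step 3: Holder bound = ||f||_p * ||g||_q = 0.574349 * 0.146854 = 0.084345
Verification: 0.083333 <= 0.084345 (Holder holds)


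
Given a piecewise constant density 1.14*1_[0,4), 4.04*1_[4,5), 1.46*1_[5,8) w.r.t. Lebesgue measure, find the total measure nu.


Integrate each piece of the Radon-Nikodym derivative:
Step 1: integral_0^4 1.14 dx = 1.14*(4-0) = 1.14*4 = 4.56
Step 2: integral_4^5 4.04 dx = 4.04*(5-4) = 4.04*1 = 4.04
Step 3: integral_5^8 1.46 dx = 1.46*(8-5) = 1.46*3 = 4.38
Total: 4.56 + 4.04 + 4.38 = 12.98


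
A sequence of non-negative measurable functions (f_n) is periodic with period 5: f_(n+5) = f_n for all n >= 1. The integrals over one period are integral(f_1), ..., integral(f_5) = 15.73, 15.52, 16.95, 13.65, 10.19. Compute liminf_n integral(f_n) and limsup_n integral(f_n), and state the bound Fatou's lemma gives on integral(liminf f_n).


The sequence (integral(f_n)) is periodic with period 5, repeating the values 15.73, 15.52, 16.95, 13.65, 10.19 indefinitely.
Step 1: For a periodic sequence, every tail (a_m, a_(m+1), ...) contains all 5 period values infinitely often.
Step 2: Hence inf of every tail = min of the period values = min(15.73, 15.52, 16.95, 13.65, 10.19) = 10.19.
        liminf_n integral(f_n) = sup over m of (inf of tail from m) = 10.19.
Step 3: Similarly sup of every tail = max of the period values = 16.95.
        limsup_n integral(f_n) = 16.95.
Step 4: Fatou's lemma: integral(liminf_n f_n) <= liminf_n integral(f_n) = 10.19.
        So the integral of the pointwise liminf is at most 10.19.


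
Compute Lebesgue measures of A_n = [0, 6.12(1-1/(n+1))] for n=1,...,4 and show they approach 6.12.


By continuity of measure from below: if A_n increases to A, then m(A_n) -> m(A).
Here A = [0, 6.12], so m(A) = 6.12
Step 1: a_1 = 6.12*(1 - 1/2) = 3.06, m(A_1) = 3.06
Step 2: a_2 = 6.12*(1 - 1/3) = 4.08, m(A_2) = 4.08
Step 3: a_3 = 6.12*(1 - 1/4) = 4.59, m(A_3) = 4.59
Step 4: a_4 = 6.12*(1 - 1/5) = 4.896, m(A_4) = 4.896
Limit: m(A_n) -> m([0,6.12]) = 6.12


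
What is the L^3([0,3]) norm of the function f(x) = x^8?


Step 1: ||f||_3 = (integral_0^3 |x^8|^3 dx)^(1/3)
     = (integral_0^3 x^24 dx)^(1/3)
Step 2: integral_0^3 x^24 dx = [x^25/(25)] from 0 to 3 = 3^25/25
     = 847288609443/25 = 3.389154e+10
Step 3: ||f||_3 = (3.389154e+10)^(1/3) = 3236.163484


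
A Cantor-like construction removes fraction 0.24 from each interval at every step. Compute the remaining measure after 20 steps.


Step 1: At each step, fraction remaining = 1 - 0.24 = 0.76
Step 2: After 20 steps, measure = (0.76)^20
Result = 0.004133


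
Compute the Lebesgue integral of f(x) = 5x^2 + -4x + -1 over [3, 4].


The Lebesgue integral of a Riemann-integrable function agrees with the Riemann integral.
Antiderivative F(x) = (5/3)x^3 + (-4/2)x^2 + -1x
F(4) = (5/3)*4^3 + (-4/2)*4^2 + -1*4
     = (5/3)*64 + (-4/2)*16 + -1*4
     = 106.666667 + -32 + -4
     = 70.666667
F(3) = 24
Integral = F(4) - F(3) = 70.666667 - 24 = 46.666667


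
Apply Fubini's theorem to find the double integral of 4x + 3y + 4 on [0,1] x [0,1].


By Fubini, integrate in x first, then y.
Step 1: Fix y, integrate over x in [0,1]:
  integral(4x + 3y + 4, x=0..1)
  = 4*(1^2 - 0^2)/2 + (3y + 4)*(1 - 0)
  = 2 + (3y + 4)*1
  = 2 + 3y + 4
  = 6 + 3y
Step 2: Integrate over y in [0,1]:
  integral(6 + 3y, y=0..1)
  = 6*1 + 3*(1^2 - 0^2)/2
  = 6 + 1.5
  = 7.5


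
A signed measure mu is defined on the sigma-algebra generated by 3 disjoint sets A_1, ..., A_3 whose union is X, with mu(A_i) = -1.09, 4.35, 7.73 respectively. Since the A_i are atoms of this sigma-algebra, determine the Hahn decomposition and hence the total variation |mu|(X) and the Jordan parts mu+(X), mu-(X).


Step 1: Every measurable set is a union of atoms (the cells / points), so a Hahn decomposition is
  obtained by grouping atoms by sign: P = union of atoms with mu > 0, N = union of the remaining atoms.
  Atoms in P (indices): 2, 3;  atoms in N (indices): 1
  Positive values: 4.35, 7.73
  Negative values: -1.09
Step 2: mu+(X) = mu(P) = sum of positive atom values = 12.08
Step 3: mu-(X) = -mu(N) = sum of |negative atom values| = 1.09
Step 4: |mu|(X) = mu+(X) + mu-(X) = 12.08 + 1.09 = 13.17


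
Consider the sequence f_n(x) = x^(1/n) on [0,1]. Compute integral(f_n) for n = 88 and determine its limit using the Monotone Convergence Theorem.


At n = 88: f_88(x) = x^(1/88).
Step 1: integral(x^(1/88), 0, 1) = [x^(1/88+1) / (1/88+1)] from 0 to 1
     = 1 / (1/88 + 1) = 1 / ((88+1)/88) = 88/(88+1)
     = 88/89 = 0.988764
Step 2: As n -> infinity, f_n(x) = x^(1/n) -> 1 for x in (0,1], and f_n is increasing in n.
By MCT, lim_n integral(f_n) = integral(lim_n f_n) = integral(1, 0, 1) = 1.
Step 3: Verify convergence: 88/89 = 0.988764 -> 1


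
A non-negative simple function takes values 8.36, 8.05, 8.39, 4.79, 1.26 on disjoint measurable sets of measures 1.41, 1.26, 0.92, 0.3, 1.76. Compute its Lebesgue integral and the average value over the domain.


Step 1: Integral = sum(value_i * measure_i)
= 8.36*1.41 + 8.05*1.26 + 8.39*0.92 + 4.79*0.3 + 1.26*1.76
= 11.7876 + 10.143 + 7.7188 + 1.437 + 2.2176
= 33.304
Step 2: Total measure of domain = 1.41 + 1.26 + 0.92 + 0.3 + 1.76 = 5.65
Step 3: Average value = 33.304 / 5.65 = 5.894513


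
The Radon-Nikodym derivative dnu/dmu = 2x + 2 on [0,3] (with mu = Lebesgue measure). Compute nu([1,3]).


nu(A) = integral_A (dnu/dmu) dmu = integral_1^3 (2x + 2) dx
Step 1: Antiderivative F(x) = (2/2)x^2 + 2x
Step 2: F(3) = (2/2)*3^2 + 2*3 = 9 + 6 = 15
Step 3: F(1) = (2/2)*1^2 + 2*1 = 1 + 2 = 3
Step 4: nu([1,3]) = F(3) - F(1) = 15 - 3 = 12


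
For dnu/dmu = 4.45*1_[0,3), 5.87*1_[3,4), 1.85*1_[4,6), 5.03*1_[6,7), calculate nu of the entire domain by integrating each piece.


Integrate each piece of the Radon-Nikodym derivative:
Step 1: integral_0^3 4.45 dx = 4.45*(3-0) = 4.45*3 = 13.35
Step 2: integral_3^4 5.87 dx = 5.87*(4-3) = 5.87*1 = 5.87
Step 3: integral_4^6 1.85 dx = 1.85*(6-4) = 1.85*2 = 3.7
Step 4: integral_6^7 5.03 dx = 5.03*(7-6) = 5.03*1 = 5.03
Total: 13.35 + 5.87 + 3.7 + 5.03 = 27.95


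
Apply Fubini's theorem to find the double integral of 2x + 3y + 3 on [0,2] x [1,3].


By Fubini, integrate in x first, then y.
Step 1: Fix y, integrate over x in [0,2]:
  integral(2x + 3y + 3, x=0..2)
  = 2*(2^2 - 0^2)/2 + (3y + 3)*(2 - 0)
  = 4 + (3y + 3)*2
  = 4 + 6y + 6
  = 10 + 6y
Step 2: Integrate over y in [1,3]:
  integral(10 + 6y, y=1..3)
  = 10*2 + 6*(3^2 - 1^2)/2
  = 20 + 24
  = 44


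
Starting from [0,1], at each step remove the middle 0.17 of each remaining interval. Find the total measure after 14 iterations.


Step 1: At each step, fraction remaining = 1 - 0.17 = 0.83
Step 2: After 14 steps, measure = (0.83)^14
Result = 0.073637


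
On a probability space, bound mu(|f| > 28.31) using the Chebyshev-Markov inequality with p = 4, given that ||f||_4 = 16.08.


Chebyshev/Markov inequality: mu(|f| > eps) <= (||f||_p / eps)^p
Step 1: ||f||_4 / eps = 16.08 / 28.31 = 0.567997
Step 2: Raise to power p = 4:
  (0.567997)^4 = 0.104084
Step 3: Therefore mu(|f| > 28.31) <= 0.104084


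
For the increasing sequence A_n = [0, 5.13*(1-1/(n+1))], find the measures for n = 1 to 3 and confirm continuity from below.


By continuity of measure from below: if A_n increases to A, then m(A_n) -> m(A).
Here A = [0, 5.13], so m(A) = 5.13
Step 1: a_1 = 5.13*(1 - 1/2) = 2.565, m(A_1) = 2.565
Step 2: a_2 = 5.13*(1 - 1/3) = 3.42, m(A_2) = 3.42
Step 3: a_3 = 5.13*(1 - 1/4) = 3.8475, m(A_3) = 3.8475
Limit: m(A_n) -> m([0,5.13]) = 5.13


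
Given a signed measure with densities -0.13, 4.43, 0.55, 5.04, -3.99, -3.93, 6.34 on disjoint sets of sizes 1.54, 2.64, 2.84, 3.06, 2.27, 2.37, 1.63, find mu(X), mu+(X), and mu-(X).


Step 1: Compute signed measure on each set:
  Set 1: -0.13 * 1.54 = -0.2002
  Set 2: 4.43 * 2.64 = 11.6952
  Set 3: 0.55 * 2.84 = 1.562
  Set 4: 5.04 * 3.06 = 15.4224
  Set 5: -3.99 * 2.27 = -9.0573
  Set 6: -3.93 * 2.37 = -9.3141
  Set 7: 6.34 * 1.63 = 10.3342
Step 2: Total signed measure = (-0.2002) + (11.6952) + (1.562) + (15.4224) + (-9.0573) + (-9.3141) + (10.3342)
     = 20.4422
Step 3: Positive part mu+(X) = sum of positive contributions = 39.0138
Step 4: Negative part mu-(X) = |sum of negative contributions| = 18.5716


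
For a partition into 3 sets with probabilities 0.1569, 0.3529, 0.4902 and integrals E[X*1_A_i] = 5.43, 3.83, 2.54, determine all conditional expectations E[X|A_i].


For each cell A_i: E[X|A_i] = E[X*1_A_i] / P(A_i)
Step 1: E[X|A_1] = 5.43 / 0.1569 = 34.608031
Step 2: E[X|A_2] = 3.83 / 0.3529 = 10.852933
Step 3: E[X|A_3] = 2.54 / 0.4902 = 5.181559
Verification: E[X] = sum E[X*1_A_i] = 5.43 + 3.83 + 2.54 = 11.8


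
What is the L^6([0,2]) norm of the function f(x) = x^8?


Step 1: ||f||_6 = (integral_0^2 |x^8|^6 dx)^(1/6)
     = (integral_0^2 x^48 dx)^(1/6)
Step 2: integral_0^2 x^48 dx = [x^49/(49)] from 0 to 2 = 2^49/49
     = 562949953421312/49 = 1.148877e+13
Step 3: ||f||_6 = (1.148877e+13)^(1/6) = 150.214648


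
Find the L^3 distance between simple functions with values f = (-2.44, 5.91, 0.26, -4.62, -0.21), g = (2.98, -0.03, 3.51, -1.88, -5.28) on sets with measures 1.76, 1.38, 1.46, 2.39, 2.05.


Step 1: Compute differences f_i - g_i:
  -2.44 - 2.98 = -5.42
  5.91 - -0.03 = 5.94
  0.26 - 3.51 = -3.25
  -4.62 - -1.88 = -2.74
  -0.21 - -5.28 = 5.07
Step 2: Compute |diff|^3 * measure for each set:
  |-5.42|^3 * 1.76 = 159.220088 * 1.76 = 280.227355
  |5.94|^3 * 1.38 = 209.584584 * 1.38 = 289.226726
  |-3.25|^3 * 1.46 = 34.328125 * 1.46 = 50.119062
  |-2.74|^3 * 2.39 = 20.570824 * 2.39 = 49.164269
  |5.07|^3 * 2.05 = 130.323843 * 2.05 = 267.163878
Step 3: Sum = 935.901291
Step 4: ||f-g||_3 = (935.901291)^(1/3) = 9.781603


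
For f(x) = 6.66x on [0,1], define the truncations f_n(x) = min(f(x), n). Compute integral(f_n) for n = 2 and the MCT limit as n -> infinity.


f(x) = 6.66x on [0,1]; f_n(x) = min(6.66x, n). At n = 2:
Step 1: f(x) reaches 2 at x = 2/6.66 = 0.3003
Step 2: integral(f_2) = integral(6.66x, 0, 0.3003) + integral(2, 0.3003, 1)
       = 6.66*0.3003^2/2 + 2*(1 - 0.3003)
       = 0.3003 + 1.399399
       = 1.6997
Step 3: As n -> infinity, f_n increases to f, so by MCT integral(f_n) -> integral(f) = 6.66/2 = 3.33.
Convergence: integral(f_2) = 1.6997 -> 3.33 as n -> infinity


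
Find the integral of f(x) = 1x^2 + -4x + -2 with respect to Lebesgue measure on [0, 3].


The Lebesgue integral of a Riemann-integrable function agrees with the Riemann integral.
Antiderivative F(x) = (1/3)x^3 + (-4/2)x^2 + -2x
F(3) = (1/3)*3^3 + (-4/2)*3^2 + -2*3
     = (1/3)*27 + (-4/2)*9 + -2*3
     = 9 + -18 + -6
     = -15
F(0) = 0.0
Integral = F(3) - F(0) = -15 - 0.0 = -15


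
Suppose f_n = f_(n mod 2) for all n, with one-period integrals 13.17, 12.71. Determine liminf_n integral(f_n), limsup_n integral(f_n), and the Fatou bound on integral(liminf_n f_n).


The sequence (integral(f_n)) is periodic with period 2, repeating the values 13.17, 12.71 indefinitely.
Step 1: For a periodic sequence, every tail (a_m, a_(m+1), ...) contains all 2 period values infinitely often.
Step 2: Hence inf of every tail = min of the period values = min(13.17, 12.71) = 12.71.
        liminf_n integral(f_n) = sup over m of (inf of tail from m) = 12.71.
Step 3: Similarly sup of every tail = max of the period values = 13.17.
        limsup_n integral(f_n) = 13.17.
Step 4: Fatou's lemma: integral(liminf_n f_n) <= liminf_n integral(f_n) = 12.71.
        So the integral of the pointwise liminf is at most 12.71.


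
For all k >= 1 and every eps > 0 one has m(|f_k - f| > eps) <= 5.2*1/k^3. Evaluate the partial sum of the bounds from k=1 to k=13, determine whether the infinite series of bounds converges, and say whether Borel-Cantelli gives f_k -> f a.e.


Step 1: List the terms 5.2*1/k^3 for k = 1 to 13:
  k=1: 5.2
  k=2: 0.65
  k=3: 0.192593
  k=4: 0.08125
  k=5: 0.0416
  k=6: 0.024074
  k=7: 0.01516
  k=8: 0.010156
  k=9: 0.007133
  k=10: 0.0052
  k=11: 0.003907
  k=12: 0.003009
  k=13: 0.002367
Step 2: Partial sum = 5.2 + 0.65 + 0.192593 + 0.08125 + 0.0416 + 0.024074 + 0.01516 + 0.010156 + 0.007133 + 0.0052 + 0.003907 + 0.003009 + 0.002367
     = 6.236449
Step 3: The full series sum_(k>=1) 5.2*1/k^3 converges (p-series with p = 3 > 1; a constant multiple of a convergent series converges).
Step 4: Fix eps > 0. Since sum_k m(|f_k - f| > eps) < infinity, the Borel-Cantelli lemma gives
        m(limsup_k {|f_k - f| > eps}) = 0, i.e. for a.e. x, |f_k(x) - f(x)| <= eps for all large k.
        Applying this with eps = 1/j for j = 1, 2, ... and intersecting the countably many full-measure sets,
        for a.e. x we get limsup_k |f_k(x) - f(x)| <= 1/j for every j, hence f_k -> f almost everywhere.
Conclusion: series converges; Borel-Cantelli yields f_k -> f a.e.


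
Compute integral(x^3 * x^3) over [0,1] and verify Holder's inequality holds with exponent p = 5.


Step 1: Exact integral of f*g = integral(x^6, 0, 1) = 1/7
     = 0.142857
Step 2: Holder bound with p=5, q=1.25:
  ||f||_p = (integral x^15 dx)^(1/5) = (1/16)^(1/5) = 0.574349
  ||g||_q = (integral x^3.75 dx)^(1/1.25) = (1/4.75)^(1/1.25) = 0.287505
Step 3: Holder bound = ||f||_p * ||g||_q = 0.574349 * 0.287505 = 0.165128
Verification: 0.142857 <= 0.165128 (Holder holds)


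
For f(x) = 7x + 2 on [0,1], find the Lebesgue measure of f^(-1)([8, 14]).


f^(-1)([8, 14]) = {x : 8 <= 7x + 2 <= 14}
Solving: (8 - 2)/7 <= x <= (14 - 2)/7
= [0.857143, 1.714286]
Intersecting with [0,1]: [0.857143, 1]
Measure = 1 - 0.857143 = 0.142857
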